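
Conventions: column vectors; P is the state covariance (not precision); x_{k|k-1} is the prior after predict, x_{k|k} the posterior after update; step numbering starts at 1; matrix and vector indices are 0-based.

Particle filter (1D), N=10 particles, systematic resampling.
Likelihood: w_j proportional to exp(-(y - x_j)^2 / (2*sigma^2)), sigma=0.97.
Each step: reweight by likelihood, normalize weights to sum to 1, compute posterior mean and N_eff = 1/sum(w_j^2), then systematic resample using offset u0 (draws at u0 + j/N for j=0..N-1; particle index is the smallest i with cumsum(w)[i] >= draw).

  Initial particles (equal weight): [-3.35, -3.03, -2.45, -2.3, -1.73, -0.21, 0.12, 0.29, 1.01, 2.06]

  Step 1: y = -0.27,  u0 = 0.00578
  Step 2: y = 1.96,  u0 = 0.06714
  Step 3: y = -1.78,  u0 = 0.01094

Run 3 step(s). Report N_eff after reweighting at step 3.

step 1: w=[0.0017, 0.0046, 0.0212, 0.0296, 0.0852, 0.2641, 0.2440, 0.2240, 0.1108, 0.0148]  mean=-0.1061  Neff=4.9860  idx=[1, 4, 5, 5, 5, 6, 6, 7, 7, 8]
step 2: w=[0.0000, 0.0004, 0.0496, 0.0496, 0.0496, 0.1002, 0.1002, 0.1376, 0.1376, 0.3750]  mean=0.4506  Neff=4.8544  idx=[3, 5, 6, 7, 7, 8, 9, 9, 9, 9]
step 3: w=[0.2885, 0.1570, 0.1570, 0.1097, 0.1097, 0.1097, 0.0171, 0.0171, 0.0171, 0.0171]  mean=0.1415  Neff=5.8881  idx=[0, 0, 0, 1, 1, 2, 3, 3, 4, 5]

N_eff = 5.8881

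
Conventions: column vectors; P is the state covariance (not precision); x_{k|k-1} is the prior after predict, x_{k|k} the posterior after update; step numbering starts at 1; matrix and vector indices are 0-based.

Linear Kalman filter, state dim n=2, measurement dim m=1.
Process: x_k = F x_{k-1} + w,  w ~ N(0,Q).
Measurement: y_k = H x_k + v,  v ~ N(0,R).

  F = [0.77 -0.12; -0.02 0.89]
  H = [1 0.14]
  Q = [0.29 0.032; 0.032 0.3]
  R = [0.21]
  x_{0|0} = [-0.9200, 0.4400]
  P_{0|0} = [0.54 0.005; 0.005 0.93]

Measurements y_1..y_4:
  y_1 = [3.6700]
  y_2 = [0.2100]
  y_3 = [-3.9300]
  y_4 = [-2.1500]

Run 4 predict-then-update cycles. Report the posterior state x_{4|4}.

step 1: x^-=[-0.7612, 0.4100]  P^-=[0.6226 -0.0722; -0.0722 1.0367]  S=[0.8327]  K=[0.7356; 0.0876]  nu=[4.3738]  x^+=[2.4560, 0.7931]  P^+=[0.1721 -0.1258; -0.1258 1.0303]
step 2: x^-=[1.7959, 0.6567]  P^-=[0.4301 -0.1672; -0.1672 1.1207]  S=[0.6153]  K=[0.6610; -0.0168]  nu=[-1.6779]  x^+=[0.6868, 0.6849]  P^+=[0.1613 -0.1604; -0.1604 1.1205]
step 3: x^-=[0.4466, 0.5958]  P^-=[0.4314 -0.2005; -0.2005 1.1933]  S=[0.6087]  K=[0.6627; -0.0549]  nu=[-4.4601]  x^+=[-2.5089, 0.8405]  P^+=[0.1641 -0.1783; -0.1783 1.1915]
step 4: x^-=[-2.0327, 0.7983]  P^-=[0.4374 -0.2204; -0.2204 1.2502]  S=[0.6102]  K=[0.6663; -0.0744]  nu=[-0.2291]  x^+=[-2.1853, 0.8153]  P^+=[0.1665 -0.1902; -0.1902 1.2468]

x_post = [-2.1853, 0.8153]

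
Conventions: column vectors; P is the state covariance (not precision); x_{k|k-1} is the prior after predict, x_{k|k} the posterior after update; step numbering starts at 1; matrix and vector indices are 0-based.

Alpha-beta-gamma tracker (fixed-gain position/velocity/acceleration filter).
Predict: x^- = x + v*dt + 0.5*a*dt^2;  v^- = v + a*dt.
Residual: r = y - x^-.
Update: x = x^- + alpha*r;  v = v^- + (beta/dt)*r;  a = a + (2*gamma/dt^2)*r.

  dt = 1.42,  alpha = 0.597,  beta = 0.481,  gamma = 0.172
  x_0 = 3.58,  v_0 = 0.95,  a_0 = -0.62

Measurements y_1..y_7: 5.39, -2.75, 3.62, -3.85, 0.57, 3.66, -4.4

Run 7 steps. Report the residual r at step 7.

step 1: x_pred=4.3039  r=1.0861  x^+=4.9523  v^+=0.4375  a^+=-0.4347
step 2: x_pred=5.1353  r=-7.8853  x^+=0.4278  v^+=-2.8508  a^+=-1.7799
step 3: x_pred=-5.4149  r=9.0349  x^+=-0.0211  v^+=-2.3179  a^+=-0.2386
step 4: x_pred=-3.5530  r=-0.2970  x^+=-3.7303  v^+=-2.7573  a^+=-0.2892
step 5: x_pred=-7.9373  r=8.5073  x^+=-2.8584  v^+=-0.2863  a^+=1.1621
step 6: x_pred=-2.0934  r=5.7534  x^+=1.3414  v^+=3.3127  a^+=2.1436
step 7: x_pred=8.2067  r=-12.6067  x^+=0.6805  v^+=2.0864  a^+=-0.0071

resid = -12.6067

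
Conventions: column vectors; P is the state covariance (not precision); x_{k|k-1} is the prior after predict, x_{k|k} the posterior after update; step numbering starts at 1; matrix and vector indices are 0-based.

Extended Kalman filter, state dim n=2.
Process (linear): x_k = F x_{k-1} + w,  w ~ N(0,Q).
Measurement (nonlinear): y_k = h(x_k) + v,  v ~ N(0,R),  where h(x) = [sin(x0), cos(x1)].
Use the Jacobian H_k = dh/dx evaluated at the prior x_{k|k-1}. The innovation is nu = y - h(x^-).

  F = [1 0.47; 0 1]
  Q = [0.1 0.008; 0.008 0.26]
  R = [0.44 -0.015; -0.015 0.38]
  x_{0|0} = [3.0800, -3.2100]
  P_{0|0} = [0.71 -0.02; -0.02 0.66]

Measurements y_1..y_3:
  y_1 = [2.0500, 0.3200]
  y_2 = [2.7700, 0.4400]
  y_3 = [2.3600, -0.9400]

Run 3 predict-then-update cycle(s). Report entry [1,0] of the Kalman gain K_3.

K[1,0] = 0.4084

step 1: x^-=[1.5713, -3.2100]  P^-=[0.9370 0.2982; 0.2982 0.9200]  H_jac=[-0.0005 0.0000; 0.0000 -0.0684]  S=[0.4400 -0.0150; -0.0150 0.3843]  K=[-0.0029 -0.0532; -0.0059 -0.1639]  nu=[1.0500, 1.3177]  x^+=[1.4982, -3.4321]  P^+=[0.9359 0.2949; 0.2949 0.9097]
step 2: x^-=[-0.1149, -3.4321]  P^-=[1.5140 0.7304; 0.7304 1.1697]  H_jac=[0.9934 0.0000; 0.0000 -0.2865]  S=[1.9341 -0.2229; -0.2229 0.4760]  K=[0.7684 -0.0798; 0.3108 -0.5585]  nu=[2.8846, 1.3981]  x^+=[1.9902, -3.3164]  P^+=[0.3416 0.1461; 0.1461 0.7570]
step 3: x^-=[0.4315, -3.3164]  P^-=[0.7461 0.5099; 0.5099 1.0170]  H_jac=[0.9083 0.0000; 0.0000 -0.1739]  S=[1.0556 -0.0955; -0.0955 0.4108]  K=[0.6359 -0.0680; 0.4084 -0.3356]  nu=[1.9418, 0.0448]  x^+=[1.6632, -2.5384]  P^+=[0.3091 0.2034; 0.2034 0.7685]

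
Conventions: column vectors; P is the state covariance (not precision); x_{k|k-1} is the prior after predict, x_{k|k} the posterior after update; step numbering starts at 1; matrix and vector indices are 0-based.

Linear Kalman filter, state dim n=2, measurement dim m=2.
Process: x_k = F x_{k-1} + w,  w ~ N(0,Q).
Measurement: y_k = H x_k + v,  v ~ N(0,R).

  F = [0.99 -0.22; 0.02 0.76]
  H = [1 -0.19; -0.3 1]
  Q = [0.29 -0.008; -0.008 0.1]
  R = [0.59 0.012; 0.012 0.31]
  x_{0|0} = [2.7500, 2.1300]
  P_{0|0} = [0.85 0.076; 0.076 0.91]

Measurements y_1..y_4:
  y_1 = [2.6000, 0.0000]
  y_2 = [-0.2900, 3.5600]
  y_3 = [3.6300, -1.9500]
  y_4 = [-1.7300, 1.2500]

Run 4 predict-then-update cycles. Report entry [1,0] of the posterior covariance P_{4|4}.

P_post[1,0] = 0.0465

step 1: x^-=[2.2539, 1.6738]  P^-=[1.1340 -0.0865; -0.0865 0.6283]  S=[1.7796 -0.5390; -0.5390 1.0922]  K=[0.6210 -0.0842; 0.0773 0.6371]  nu=[0.6641, -0.9976]  x^+=[2.7503, 1.0895]  P^+=[0.3837 0.0964; 0.0964 0.2274]
step 2: x^-=[2.4831, 0.8830]  P^-=[0.6350 0.0337; 0.0337 0.2344]  S=[1.2207 -0.1874; -0.1874 0.5813]  K=[0.4982 -0.1091; 0.0530 0.4029]  nu=[-2.6053, 3.4219]  x^+=[0.8118, 2.1237]  P^+=[0.3047 0.0636; 0.0636 0.1446]
step 3: x^-=[0.3364, 1.6302]  P^-=[0.5680 0.0214; 0.0214 0.1856]  S=[1.1565 -0.1710; -0.1710 0.5339]  K=[0.4685 -0.1290; 0.0395 0.3483]  nu=[3.6033, -3.4793]  x^+=[2.4734, 0.5610]  P^+=[0.2846 0.0510; 0.0510 0.1237]
step 4: x^-=[2.3252, 0.4758]  P^-=[0.5527 0.0151; 0.0151 0.1731]  S=[1.1432 -0.1707; -0.1707 0.5238]  K=[0.4604 -0.1376; 0.0342 0.3330]  nu=[-3.9648, 1.4718]  x^+=[0.2973, 0.8304]  P^+=[0.2788 0.0465; 0.0465 0.1176]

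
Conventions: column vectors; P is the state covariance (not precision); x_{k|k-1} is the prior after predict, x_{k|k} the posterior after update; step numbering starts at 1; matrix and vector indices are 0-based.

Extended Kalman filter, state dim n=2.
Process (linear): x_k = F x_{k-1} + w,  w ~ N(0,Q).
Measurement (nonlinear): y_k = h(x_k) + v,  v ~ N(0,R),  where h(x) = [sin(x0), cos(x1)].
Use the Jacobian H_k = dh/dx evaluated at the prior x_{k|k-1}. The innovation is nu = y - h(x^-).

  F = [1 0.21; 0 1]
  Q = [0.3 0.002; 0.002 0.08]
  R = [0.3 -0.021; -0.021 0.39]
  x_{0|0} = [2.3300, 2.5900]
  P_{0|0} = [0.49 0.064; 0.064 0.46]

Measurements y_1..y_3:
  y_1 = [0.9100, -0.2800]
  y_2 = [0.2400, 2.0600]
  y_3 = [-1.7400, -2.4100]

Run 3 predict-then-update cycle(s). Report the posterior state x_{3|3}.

step 1: x^-=[2.8739, 2.5900]  P^-=[0.8372 0.1626; 0.1626 0.5400]  H_jac=[-0.9644 0.0000; 0.0000 -0.5240]  S=[1.0786 0.0612; 0.0612 0.5383]  K=[-0.7443 -0.0737; -0.1163 -0.5125]  nu=[0.6455, 0.5717]  x^+=[2.3513, 2.2219]  P^+=[0.2299 0.0250; 0.0250 0.3767]
step 2: x^-=[2.8179, 2.2219]  P^-=[0.5571 0.1061; 0.1061 0.4567]  H_jac=[-0.9481 0.0000; 0.0000 -0.7954]  S=[0.8007 0.0590; 0.0590 0.6790]  K=[-0.6546 -0.0674; -0.0868 -0.5275]  nu=[-0.0781, 2.6661]  x^+=[2.6893, 0.8223]  P^+=[0.2056 0.0158; 0.0158 0.2564]
step 3: x^-=[2.8619, 0.8223]  P^-=[0.5236 0.0716; 0.0716 0.3364]  H_jac=[-0.9612 0.0000; 0.0000 -0.7327]  S=[0.7837 0.0294; 0.0294 0.5706]  K=[-0.6399 -0.0590; -0.0717 -0.4282]  nu=[-2.0160, -3.0905]  x^+=[4.3342, 2.2904]  P^+=[0.1984 0.0130; 0.0130 0.2259]

x_post = [4.3342, 2.2904]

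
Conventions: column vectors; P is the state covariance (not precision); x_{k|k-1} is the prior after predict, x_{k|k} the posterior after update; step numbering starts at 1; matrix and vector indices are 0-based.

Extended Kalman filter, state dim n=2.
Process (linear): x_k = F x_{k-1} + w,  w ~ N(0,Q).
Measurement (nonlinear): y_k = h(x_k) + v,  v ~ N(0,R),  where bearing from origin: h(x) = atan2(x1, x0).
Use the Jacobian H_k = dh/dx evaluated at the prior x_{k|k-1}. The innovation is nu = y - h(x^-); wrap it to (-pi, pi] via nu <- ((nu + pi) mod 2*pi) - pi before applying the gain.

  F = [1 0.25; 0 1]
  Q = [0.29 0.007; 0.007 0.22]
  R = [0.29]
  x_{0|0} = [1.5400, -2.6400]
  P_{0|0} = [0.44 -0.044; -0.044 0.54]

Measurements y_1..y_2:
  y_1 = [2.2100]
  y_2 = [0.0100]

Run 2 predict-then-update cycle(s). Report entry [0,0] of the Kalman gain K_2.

K[0,0] = 0.5237

step 1: x^-=[0.8800, -2.6400]  P^-=[0.7417 0.0980; 0.0980 0.7600]  H_jac=[0.3409 0.1136]  S=[0.3936]  K=[0.6707; 0.3043]  nu=[-2.8241]  x^+=[-1.0142, -3.4994]  P^+=[0.5647 0.0177; 0.0177 0.7236]
step 2: x^-=[-1.8891, -3.4994]  P^-=[0.9087 0.2056; 0.2056 0.9436]  H_jac=[0.2213 -0.1195]  S=[0.3371]  K=[0.5237; -0.1994]  nu=[2.0758]  x^+=[-0.8020, -3.9133]  P^+=[0.8163 0.2408; 0.2408 0.9301]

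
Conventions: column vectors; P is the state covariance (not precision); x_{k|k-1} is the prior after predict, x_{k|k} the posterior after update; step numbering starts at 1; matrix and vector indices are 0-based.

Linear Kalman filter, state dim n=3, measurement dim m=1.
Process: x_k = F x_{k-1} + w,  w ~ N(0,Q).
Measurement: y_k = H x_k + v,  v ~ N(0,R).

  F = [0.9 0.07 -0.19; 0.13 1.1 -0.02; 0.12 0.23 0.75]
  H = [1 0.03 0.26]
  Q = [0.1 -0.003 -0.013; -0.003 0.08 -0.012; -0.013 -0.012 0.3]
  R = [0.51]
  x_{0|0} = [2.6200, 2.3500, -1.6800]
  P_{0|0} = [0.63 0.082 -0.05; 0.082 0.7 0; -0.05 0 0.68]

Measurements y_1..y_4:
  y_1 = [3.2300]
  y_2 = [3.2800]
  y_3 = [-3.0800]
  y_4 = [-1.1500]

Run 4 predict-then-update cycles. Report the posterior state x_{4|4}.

step 1: x^-=[2.8417, 2.9592, -0.4051]  P^-=[0.6657 0.2113 -0.0455; 0.2113 0.9616 0.1732; -0.0455 0.1732 0.7241]  S=[1.2172]  K=[0.5424; 0.2343; 0.1215]  nu=[0.4048]  x^+=[3.0613, 3.0540, -0.3559]  P^+=[0.3076 0.0566 -0.1258; 0.0566 0.8948 0.1386; -0.1258 0.1386 0.7061]
step 2: x^-=[3.0366, 3.7645, 0.8029]  P^-=[0.4255 0.1373 -0.1346; 0.1373 1.1790 0.3195; -0.1346 0.3195 0.7773]  S=[0.9323]  K=[0.4233; 0.2743; 0.0827]  nu=[-0.0782]  x^+=[3.0034, 3.7431, 0.7964]  P^+=[0.2585 0.0291 -0.1672; 0.0291 1.1088 0.2984; -0.1672 0.2984 0.7709]
step 3: x^-=[2.8138, 4.4919, 1.8186]  P^-=[0.3955 0.0890 -0.1773; 0.0890 1.4224 0.4946; -0.1773 0.4946 0.8704]  S=[0.8865]  K=[0.3972; 0.2935; 0.0721]  nu=[-6.5014]  x^+=[0.2315, 2.5836, 1.3501]  P^+=[0.2557 -0.0144 -0.2026; -0.0144 1.3460 0.4758; -0.2026 0.4758 0.8658]
step 4: x^-=[0.1327, 2.8450, 1.6346]  P^-=[0.3998 0.0280 -0.2182; 0.0280 1.6893 0.6883; -0.2182 0.6883 0.9888]  S=[0.8771]  K=[0.3921; 0.2937; 0.0679]  nu=[-1.7930]  x^+=[-0.5703, 2.3184, 1.5128]  P^+=[0.2650 -0.0730 -0.2415; -0.0730 1.6137 0.6708; -0.2415 0.6708 0.9848]

x_post = [-0.5703, 2.3184, 1.5128]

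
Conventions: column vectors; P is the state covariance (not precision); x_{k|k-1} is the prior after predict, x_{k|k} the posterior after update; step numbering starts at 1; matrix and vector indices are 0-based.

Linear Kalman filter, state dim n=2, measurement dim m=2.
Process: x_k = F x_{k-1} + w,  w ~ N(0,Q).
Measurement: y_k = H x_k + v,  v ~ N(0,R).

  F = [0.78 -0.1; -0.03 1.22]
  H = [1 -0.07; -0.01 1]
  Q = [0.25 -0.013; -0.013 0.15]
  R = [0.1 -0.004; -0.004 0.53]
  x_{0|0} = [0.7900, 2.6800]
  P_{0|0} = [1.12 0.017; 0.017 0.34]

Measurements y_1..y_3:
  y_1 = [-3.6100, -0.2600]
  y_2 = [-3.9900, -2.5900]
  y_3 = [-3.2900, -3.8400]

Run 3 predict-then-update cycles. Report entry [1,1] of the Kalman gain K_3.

step 1: x^-=[0.3482, 3.2459]  P^-=[0.9322 -0.0645; -0.0645 0.6558]  S=[1.0444 -0.1237; -0.1237 1.1872]  K=[0.9006 0.0317; -0.0407 0.5487]  nu=[-3.7310, -3.5024]  x^+=[-3.1231, 1.4758]  P^+=[0.0909 0.0141; 0.0141 0.2911]
step 2: x^-=[-2.5836, 1.8942]  P^-=[0.3060 -0.0372; -0.0372 0.5824]  S=[0.4141 -0.0850; -0.0850 1.1131]  K=[0.7497 0.0211; -0.0820 0.5172]  nu=[-1.2738, -4.5100]  x^+=[-3.6338, -0.3341]  P^+=[0.0755 0.0089; 0.0089 0.2746]
step 3: x^-=[-2.8009, -0.2986]  P^-=[0.2973 -0.0397; -0.0397 0.5581]  S=[0.4056 -0.0858; -0.0858 1.0889]  K=[0.7439 0.0194; -0.0872 0.5060]  nu=[-0.5100, -3.5694]  x^+=[-3.2496, -2.0602]  P^+=[0.0749 0.0081; 0.0081 0.2686]

K[1,1] = 0.5060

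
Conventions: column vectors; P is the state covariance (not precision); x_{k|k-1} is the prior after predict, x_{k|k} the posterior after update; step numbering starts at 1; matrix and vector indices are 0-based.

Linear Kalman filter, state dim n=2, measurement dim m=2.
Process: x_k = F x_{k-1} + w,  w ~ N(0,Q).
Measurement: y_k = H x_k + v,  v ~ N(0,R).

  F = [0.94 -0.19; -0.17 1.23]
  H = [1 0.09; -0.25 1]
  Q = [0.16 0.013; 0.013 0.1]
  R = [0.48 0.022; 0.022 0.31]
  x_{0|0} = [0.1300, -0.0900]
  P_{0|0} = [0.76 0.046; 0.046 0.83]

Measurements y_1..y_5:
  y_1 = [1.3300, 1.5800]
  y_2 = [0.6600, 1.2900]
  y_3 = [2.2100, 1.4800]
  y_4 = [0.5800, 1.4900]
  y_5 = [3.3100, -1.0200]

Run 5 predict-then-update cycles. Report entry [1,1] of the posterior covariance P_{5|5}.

step 1: x^-=[0.1393, -0.1328]  P^-=[0.8451 -0.2477; -0.2477 1.3584]  S=[1.2915 -0.3092; -0.3092 1.8451]  K=[0.6017 -0.1480; 0.0908 0.7850]  nu=[1.2027, 1.7476]  x^+=[0.6043, 1.3483]  P^+=[0.2821 0.0379; 0.0379 0.2548]
step 2: x^-=[0.3119, 1.5556]  P^-=[0.4049 -0.0466; -0.0466 0.4778]  S=[0.8804 -0.0818; -0.0818 0.8364]  K=[0.4428 -0.1334; 0.0507 0.5902]  nu=[0.2081, -0.1876]  x^+=[0.4291, 1.4554]  P^+=[0.2078 0.0203; 0.0203 0.1891]
step 3: x^-=[0.1268, 1.7172]  P^-=[0.3432 -0.0403; -0.0403 0.3837]  S=[0.8190 -0.0686; -0.0686 0.7352]  K=[0.4034 -0.1338; 0.0382 0.5391]  nu=[1.9287, -0.2055]  x^+=[0.9322, 1.6800]  P^+=[0.1893 0.0147; 0.0147 0.1716]
step 4: x^-=[0.5571, 1.9080]  P^-=[0.3282 -0.0399; -0.0399 0.3590]  S=[0.8040 -0.0667; -0.0667 0.7094]  K=[0.3926 -0.1349; 0.0340 0.5233]  nu=[-0.1488, -0.2787]  x^+=[0.5363, 1.7571]  P^+=[0.1843 0.0129; 0.0129 0.1662]
step 5: x^-=[0.1703, 2.0700]  P^-=[0.3243 -0.0400; -0.0400 0.3514]  S=[0.7999 -0.0665; -0.0665 0.7016]  K=[0.3896 -0.1356; 0.0326 0.5181]  nu=[2.9534, -3.0475]  x^+=[1.7341, 0.5875]  P^+=[0.1829 0.0123; 0.0123 0.1644]

P_post[1,1] = 0.1644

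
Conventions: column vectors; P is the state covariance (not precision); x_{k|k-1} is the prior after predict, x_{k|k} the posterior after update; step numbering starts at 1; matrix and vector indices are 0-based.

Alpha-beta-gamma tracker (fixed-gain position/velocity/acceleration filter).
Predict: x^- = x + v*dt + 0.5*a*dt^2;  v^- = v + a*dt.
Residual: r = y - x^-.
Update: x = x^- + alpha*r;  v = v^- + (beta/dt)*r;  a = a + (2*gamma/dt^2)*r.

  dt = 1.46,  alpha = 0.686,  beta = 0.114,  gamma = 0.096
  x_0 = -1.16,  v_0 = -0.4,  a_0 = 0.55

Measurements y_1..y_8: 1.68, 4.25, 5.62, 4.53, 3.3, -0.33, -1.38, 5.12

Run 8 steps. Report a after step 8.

step 1: x_pred=-1.1578  r=2.8378  x^+=0.7889  v^+=0.6246  a^+=0.8056
step 2: x_pred=2.5594  r=1.6906  x^+=3.7192  v^+=1.9328  a^+=0.9579
step 3: x_pred=7.5619  r=-1.9419  x^+=6.2298  v^+=3.1797  a^+=0.7830
step 4: x_pred=11.7066  r=-7.1766  x^+=6.7834  v^+=3.7624  a^+=0.1366
step 5: x_pred=12.4221  r=-9.1221  x^+=6.1643  v^+=3.2495  a^+=-0.6851
step 6: x_pred=10.1785  r=-10.5085  x^+=2.9697  v^+=1.4287  a^+=-1.6316
step 7: x_pred=3.3166  r=-4.6966  x^+=0.0947  v^+=-1.3202  a^+=-2.0547
step 8: x_pred=-4.0226  r=9.1426  x^+=2.2492  v^+=-3.6061  a^+=-1.2312

a_post = -1.2312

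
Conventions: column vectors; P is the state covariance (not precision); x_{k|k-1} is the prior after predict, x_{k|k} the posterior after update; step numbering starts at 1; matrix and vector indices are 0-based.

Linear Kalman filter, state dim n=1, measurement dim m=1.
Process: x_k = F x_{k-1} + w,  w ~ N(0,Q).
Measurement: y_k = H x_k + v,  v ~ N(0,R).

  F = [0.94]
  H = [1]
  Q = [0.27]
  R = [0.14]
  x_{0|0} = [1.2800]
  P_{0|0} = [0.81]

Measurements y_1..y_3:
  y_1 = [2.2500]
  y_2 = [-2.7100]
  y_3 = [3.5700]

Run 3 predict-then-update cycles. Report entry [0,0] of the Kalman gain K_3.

K[0,0] = 0.7202

step 1: x^-=[1.2032]  P^-=[0.9857]  S=[1.1257]  K=[0.8756]  nu=[1.0468]  x^+=[2.1198]  P^+=[0.1226]
step 2: x^-=[1.9926]  P^-=[0.3783]  S=[0.5183]  K=[0.7299]  nu=[-4.7026]  x^+=[-1.4398]  P^+=[0.1022]
step 3: x^-=[-1.3534]  P^-=[0.3603]  S=[0.5003]  K=[0.7202]  nu=[4.9234]  x^+=[2.1922]  P^+=[0.1008]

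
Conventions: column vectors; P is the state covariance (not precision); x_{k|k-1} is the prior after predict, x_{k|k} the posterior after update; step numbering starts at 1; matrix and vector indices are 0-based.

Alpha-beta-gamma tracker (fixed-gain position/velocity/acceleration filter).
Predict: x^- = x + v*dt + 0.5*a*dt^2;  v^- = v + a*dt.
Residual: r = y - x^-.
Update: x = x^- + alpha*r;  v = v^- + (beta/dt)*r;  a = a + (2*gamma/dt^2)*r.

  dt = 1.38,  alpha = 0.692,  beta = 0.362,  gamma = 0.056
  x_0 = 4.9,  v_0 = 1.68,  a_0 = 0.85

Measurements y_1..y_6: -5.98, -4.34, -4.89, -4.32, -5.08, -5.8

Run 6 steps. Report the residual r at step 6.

resid = -0.3690

step 1: x_pred=8.0278  r=-14.0078  x^+=-1.6656  v^+=-0.8215  a^+=0.0262
step 2: x_pred=-2.7743  r=-1.5657  x^+=-3.8578  v^+=-1.1961  a^+=-0.0659
step 3: x_pred=-5.5711  r=0.6811  x^+=-5.0998  v^+=-1.1083  a^+=-0.0258
step 4: x_pred=-6.6539  r=2.3339  x^+=-5.0388  v^+=-0.5318  a^+=0.1114
step 5: x_pred=-5.6666  r=0.5866  x^+=-5.2607  v^+=-0.2241  a^+=0.1459
step 6: x_pred=-5.4310  r=-0.3690  x^+=-5.6864  v^+=-0.1196  a^+=0.1242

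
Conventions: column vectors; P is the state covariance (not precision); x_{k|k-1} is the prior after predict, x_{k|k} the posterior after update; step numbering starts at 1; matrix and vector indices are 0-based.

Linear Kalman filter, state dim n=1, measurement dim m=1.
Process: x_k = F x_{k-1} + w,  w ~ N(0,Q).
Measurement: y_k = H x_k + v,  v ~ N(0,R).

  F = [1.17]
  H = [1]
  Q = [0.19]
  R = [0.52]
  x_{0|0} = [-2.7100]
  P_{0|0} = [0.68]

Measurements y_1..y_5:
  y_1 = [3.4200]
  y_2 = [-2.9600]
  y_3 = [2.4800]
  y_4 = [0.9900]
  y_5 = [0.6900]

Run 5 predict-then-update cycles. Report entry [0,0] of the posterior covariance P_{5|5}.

P_post[0,0] = 0.2701

step 1: x^-=[-3.1707]  P^-=[1.1209]  S=[1.6409]  K=[0.6831]  nu=[6.5907]  x^+=[1.3314]  P^+=[0.3552]
step 2: x^-=[1.5577]  P^-=[0.6762]  S=[1.1962]  K=[0.5653]  nu=[-4.5177]  x^+=[-0.9962]  P^+=[0.2940]
step 3: x^-=[-1.1655]  P^-=[0.5924]  S=[1.1124]  K=[0.5325]  nu=[3.6455]  x^+=[0.7759]  P^+=[0.2769]
step 4: x^-=[0.9078]  P^-=[0.5691]  S=[1.0891]  K=[0.5225]  nu=[0.0822]  x^+=[0.9507]  P^+=[0.2717]
step 5: x^-=[1.1124]  P^-=[0.5620]  S=[1.0820]  K=[0.5194]  nu=[-0.4224]  x^+=[0.8930]  P^+=[0.2701]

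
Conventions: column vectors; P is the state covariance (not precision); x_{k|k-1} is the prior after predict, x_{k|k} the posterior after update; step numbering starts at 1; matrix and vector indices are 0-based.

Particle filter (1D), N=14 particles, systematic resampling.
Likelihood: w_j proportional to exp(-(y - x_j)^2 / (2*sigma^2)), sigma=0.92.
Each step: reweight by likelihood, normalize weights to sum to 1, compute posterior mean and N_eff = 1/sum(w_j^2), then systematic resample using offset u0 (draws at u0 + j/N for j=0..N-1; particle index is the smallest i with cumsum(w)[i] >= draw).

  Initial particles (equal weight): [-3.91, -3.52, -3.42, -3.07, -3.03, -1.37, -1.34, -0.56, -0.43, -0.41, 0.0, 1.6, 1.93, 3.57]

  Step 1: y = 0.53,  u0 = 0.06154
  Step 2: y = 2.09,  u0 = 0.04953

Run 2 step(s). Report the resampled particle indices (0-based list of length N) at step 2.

step 1: w=[0.0000, 0.0000, 0.0000, 0.0001, 0.0002, 0.0330, 0.0353, 0.1381, 0.1616, 0.1653, 0.2360, 0.1417, 0.0875, 0.0012]  mean=0.0916  Neff=6.3186  idx=[6, 7, 7, 8, 8, 9, 9, 10, 10, 10, 11, 11, 12, 12]
step 2: w=[0.0002, 0.0039, 0.0039, 0.0058, 0.0058, 0.0061, 0.0061, 0.0186, 0.0186, 0.0186, 0.2136, 0.2136, 0.2425, 0.2425]  mean=1.6049  Neff=4.7600  idx=[7, 10, 10, 10, 11, 11, 11, 12, 12, 12, 13, 13, 13, 13]

resampled_idx = [7, 10, 10, 10, 11, 11, 11, 12, 12, 12, 13, 13, 13, 13]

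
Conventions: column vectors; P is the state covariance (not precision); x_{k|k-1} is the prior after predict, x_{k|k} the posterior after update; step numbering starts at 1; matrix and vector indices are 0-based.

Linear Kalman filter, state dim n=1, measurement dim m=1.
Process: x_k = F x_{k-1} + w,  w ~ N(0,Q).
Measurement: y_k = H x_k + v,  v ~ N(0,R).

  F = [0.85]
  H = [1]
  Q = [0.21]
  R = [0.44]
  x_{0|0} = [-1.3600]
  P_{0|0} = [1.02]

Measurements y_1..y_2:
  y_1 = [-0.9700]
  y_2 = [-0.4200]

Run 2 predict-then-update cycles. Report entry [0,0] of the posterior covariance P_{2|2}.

step 1: x^-=[-1.1560]  P^-=[0.9469]  S=[1.3869]  K=[0.6828]  nu=[0.1860]  x^+=[-1.0290]  P^+=[0.3004]
step 2: x^-=[-0.8747]  P^-=[0.4270]  S=[0.8670]  K=[0.4925]  nu=[0.4547]  x^+=[-0.6507]  P^+=[0.2167]

P_post[0,0] = 0.2167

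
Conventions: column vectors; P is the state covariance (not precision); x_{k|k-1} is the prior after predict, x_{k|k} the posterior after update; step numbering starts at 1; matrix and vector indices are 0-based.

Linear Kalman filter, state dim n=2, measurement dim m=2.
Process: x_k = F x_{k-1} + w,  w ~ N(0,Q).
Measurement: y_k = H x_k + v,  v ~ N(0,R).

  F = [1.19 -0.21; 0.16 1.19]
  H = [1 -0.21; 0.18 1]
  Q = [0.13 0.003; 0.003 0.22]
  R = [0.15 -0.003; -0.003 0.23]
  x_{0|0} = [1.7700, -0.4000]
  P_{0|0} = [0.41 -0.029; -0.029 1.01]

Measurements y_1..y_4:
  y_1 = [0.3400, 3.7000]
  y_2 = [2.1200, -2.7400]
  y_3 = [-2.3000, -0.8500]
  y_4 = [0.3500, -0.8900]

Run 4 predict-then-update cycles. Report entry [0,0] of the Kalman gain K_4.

K[0,0] = 0.6259

step 1: x^-=[2.1903, -0.1928]  P^-=[0.7696 -0.2114; -0.2114 1.6497]  S=[1.0812 -0.4143; -0.4143 1.8285]  K=[0.8078 0.1432; -0.1951 0.8372]  nu=[-1.8908, 3.4985]  x^+=[1.1639, 3.1051]  P^+=[0.1225 0.0085; 0.0085 0.1916]
step 2: x^-=[0.7329, 3.8813]  P^-=[0.3077 -0.0099; -0.0099 0.4977]  S=[0.4838 -0.0616; -0.0616 0.7341]  K=[0.6552 0.1170; -0.1520 0.6628]  nu=[2.2021, -6.7532]  x^+=[1.3856, -0.9293]  P^+=[0.0994 0.0071; 0.0071 0.1516]
step 3: x^-=[1.8441, -0.8842]  P^-=[0.2739 -0.0062; -0.0062 0.4399]  S=[0.4460 -0.0521; -0.0521 0.6766]  K=[0.6303 0.1122; -0.1467 0.6373]  nu=[-4.3297, -0.2977]  x^+=[-0.9184, -0.4387]  P^+=[0.0956 0.0067; 0.0067 0.1458]
step 4: x^-=[-1.0008, -0.6690]  P^-=[0.2685 -0.0060; -0.0060 0.4315]  S=[0.4400 -0.0510; -0.0510 0.6680]  K=[0.6259 0.1112; -0.1461 0.6331]  nu=[1.2103, -0.0408]  x^+=[-0.2478, -0.8717]  P^+=[0.0949 0.0066; 0.0066 0.1449]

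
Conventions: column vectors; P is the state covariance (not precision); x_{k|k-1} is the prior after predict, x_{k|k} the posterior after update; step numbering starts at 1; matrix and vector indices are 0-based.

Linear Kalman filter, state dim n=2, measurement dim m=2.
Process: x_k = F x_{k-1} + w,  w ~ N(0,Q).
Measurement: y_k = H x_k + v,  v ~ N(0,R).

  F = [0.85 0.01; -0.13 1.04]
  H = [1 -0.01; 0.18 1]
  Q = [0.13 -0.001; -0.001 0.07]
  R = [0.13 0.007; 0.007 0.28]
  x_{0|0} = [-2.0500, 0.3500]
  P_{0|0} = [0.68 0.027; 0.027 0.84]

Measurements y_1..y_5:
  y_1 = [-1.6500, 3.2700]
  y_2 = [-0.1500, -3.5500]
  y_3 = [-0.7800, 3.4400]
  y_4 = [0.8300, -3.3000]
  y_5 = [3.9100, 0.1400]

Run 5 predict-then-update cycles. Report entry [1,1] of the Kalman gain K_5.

step 1: x^-=[-1.7390, 0.6305]  P^-=[0.6218 -0.0436; -0.0436 0.9827]  S=[0.7528 0.0656; 0.0656 1.2672]  K=[0.8256 0.0112; -0.1386 0.7765]  nu=[0.0953, 2.9525]  x^+=[-1.6273, 2.9099]  P^+=[0.1073 -0.0104; -0.0104 0.2183]
step 2: x^-=[-1.3541, 3.2379]  P^-=[0.2074 -0.0198; -0.0198 0.3108]  S=[0.3378 0.0215; 0.0215 0.5904]  K=[0.6140 0.0074; -0.1011 0.5240]  nu=[1.2364, -6.5441]  x^+=[-0.6433, -0.3165]  P^+=[0.0798 -0.0080; -0.0080 0.1475]
step 3: x^-=[-0.5499, -0.2455]  P^-=[0.1875 -0.0153; -0.0153 0.2330]  S=[0.3179 0.0231; 0.0231 0.5136]  K=[0.5898 0.0093; -0.0885 0.4523]  nu=[-0.2325, 3.7845]  x^+=[-0.6518, 1.4868]  P^+=[0.0767 -0.0071; -0.0071 0.1273]
step 4: x^-=[-0.5392, 1.6311]  P^-=[0.1853 -0.0144; -0.0144 0.2109]  S=[0.3156 0.0239; 0.0239 0.4917]  K=[0.5868 0.0101; -0.0846 0.4277]  nu=[1.3855, -4.8340]  x^+=[0.2251, -0.5539]  P^+=[0.0763 -0.0068; -0.0068 0.1204]
step 5: x^-=[0.1858, -0.6053]  P^-=[0.1850 -0.0142; -0.0142 0.2034]  S=[0.3153 0.0241; 0.0241 0.4842]  K=[0.5864 0.0103; -0.0835 0.4188]  nu=[3.7181, 0.7118]  x^+=[2.3735, -0.6175]  P^+=[0.0762 -0.0067; -0.0067 0.1179]

K[1,1] = 0.4188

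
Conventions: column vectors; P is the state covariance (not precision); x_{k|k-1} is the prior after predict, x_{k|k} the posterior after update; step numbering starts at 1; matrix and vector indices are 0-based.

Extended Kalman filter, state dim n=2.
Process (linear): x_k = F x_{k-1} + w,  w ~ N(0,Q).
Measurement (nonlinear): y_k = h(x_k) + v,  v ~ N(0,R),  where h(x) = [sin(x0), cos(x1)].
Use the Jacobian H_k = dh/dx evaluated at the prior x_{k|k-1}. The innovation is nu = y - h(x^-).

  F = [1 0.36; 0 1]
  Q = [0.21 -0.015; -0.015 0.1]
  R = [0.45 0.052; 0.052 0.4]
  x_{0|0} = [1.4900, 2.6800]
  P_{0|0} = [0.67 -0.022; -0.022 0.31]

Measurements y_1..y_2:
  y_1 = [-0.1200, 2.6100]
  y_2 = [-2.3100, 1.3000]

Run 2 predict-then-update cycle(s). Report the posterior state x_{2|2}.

step 1: x^-=[2.4548, 2.6800]  P^-=[0.9043 0.0746; 0.0746 0.4100]  H_jac=[-0.7733 0.0000; 0.0000 -0.4454]  S=[0.9908 0.0777; 0.0777 0.4813]  K=[-0.7094 0.0455; -0.0288 -0.3747]  nu=[-0.7541, 3.5053]  x^+=[3.1491, 1.3882]  P^+=[0.4098 0.0420; 0.0420 0.3399]
step 2: x^-=[3.6489, 1.3882]  P^-=[0.6940 0.1493; 0.1493 0.4399]  H_jac=[-0.8741 0.0000; 0.0000 -0.9834]  S=[0.9802 0.1804; 0.1804 0.8254]  K=[-0.6107 -0.0445; -0.0383 -0.5157]  nu=[-1.8242, 1.1184]  x^+=[4.7131, 0.8812]  P^+=[0.3171 0.0504; 0.0504 0.2118]

x_post = [4.7131, 0.8812]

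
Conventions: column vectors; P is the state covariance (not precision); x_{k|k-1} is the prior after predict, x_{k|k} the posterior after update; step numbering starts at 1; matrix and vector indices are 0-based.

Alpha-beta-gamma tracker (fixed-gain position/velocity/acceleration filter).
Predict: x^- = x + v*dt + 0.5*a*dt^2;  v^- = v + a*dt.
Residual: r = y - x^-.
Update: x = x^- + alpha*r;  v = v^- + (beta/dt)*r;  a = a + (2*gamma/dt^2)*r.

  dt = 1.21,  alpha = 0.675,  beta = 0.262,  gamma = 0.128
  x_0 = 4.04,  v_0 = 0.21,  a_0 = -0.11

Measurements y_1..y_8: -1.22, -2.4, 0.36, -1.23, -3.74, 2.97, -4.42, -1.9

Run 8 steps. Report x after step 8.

x_post = -0.8848

step 1: x_pred=4.2136  r=-5.4336  x^+=0.5459  v^+=-1.0996  a^+=-1.0601
step 2: x_pred=-1.5607  r=-0.8393  x^+=-2.1272  v^+=-2.5641  a^+=-1.2068
step 3: x_pred=-6.1132  r=6.4732  x^+=-1.7438  v^+=-2.6227  a^+=-0.0750
step 4: x_pred=-4.9721  r=3.7421  x^+=-2.4462  v^+=-1.9031  a^+=0.5793
step 5: x_pred=-4.3249  r=0.5849  x^+=-3.9301  v^+=-1.0755  a^+=0.6816
step 6: x_pred=-4.7325  r=7.7025  x^+=0.4667  v^+=1.4170  a^+=2.0284
step 7: x_pred=3.6662  r=-8.0862  x^+=-1.7920  v^+=2.1205  a^+=0.6145
step 8: x_pred=1.2237  r=-3.1237  x^+=-0.8848  v^+=2.1877  a^+=0.0683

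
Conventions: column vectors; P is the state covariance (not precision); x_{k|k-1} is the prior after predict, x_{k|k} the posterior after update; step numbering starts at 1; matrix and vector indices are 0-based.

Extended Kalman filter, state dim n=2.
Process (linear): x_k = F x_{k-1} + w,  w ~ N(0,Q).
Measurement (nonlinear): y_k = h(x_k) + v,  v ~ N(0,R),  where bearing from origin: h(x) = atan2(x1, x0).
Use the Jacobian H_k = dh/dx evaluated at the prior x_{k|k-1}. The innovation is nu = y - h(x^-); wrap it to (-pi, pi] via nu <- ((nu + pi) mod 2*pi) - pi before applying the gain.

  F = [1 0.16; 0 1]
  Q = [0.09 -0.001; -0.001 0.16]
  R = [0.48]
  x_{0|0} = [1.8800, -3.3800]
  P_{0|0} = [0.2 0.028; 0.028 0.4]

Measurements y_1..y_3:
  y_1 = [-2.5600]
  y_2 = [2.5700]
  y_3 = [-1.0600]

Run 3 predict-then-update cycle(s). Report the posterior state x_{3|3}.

step 1: x^-=[1.3392, -3.3800]  P^-=[0.3092 0.0910; 0.0910 0.5600]  H_jac=[0.2557 0.1013]  S=[0.5107]  K=[0.1729; 0.1567]  nu=[-1.3664]  x^+=[1.1030, -3.5941]  P^+=[0.2939 0.0772; 0.0772 0.5475]
step 2: x^-=[0.5279, -3.5941]  P^-=[0.4226 0.1638; 0.1638 0.7075]  H_jac=[0.2724 0.0400]  S=[0.5161]  K=[0.2358; 0.1413]  nu=[-2.2882]  x^+=[-0.0115, -3.9173]  P^+=[0.3940 0.1466; 0.1466 0.6972]
step 3: x^-=[-0.6383, -3.9173]  P^-=[0.5487 0.2571; 0.2571 0.8572]  H_jac=[0.2487 -0.0405]  S=[0.5102]  K=[0.2470; 0.0572]  nu=[0.6723]  x^+=[-0.4722, -3.8789]  P^+=[0.5176 0.2499; 0.2499 0.8555]

x_post = [-0.4722, -3.8789]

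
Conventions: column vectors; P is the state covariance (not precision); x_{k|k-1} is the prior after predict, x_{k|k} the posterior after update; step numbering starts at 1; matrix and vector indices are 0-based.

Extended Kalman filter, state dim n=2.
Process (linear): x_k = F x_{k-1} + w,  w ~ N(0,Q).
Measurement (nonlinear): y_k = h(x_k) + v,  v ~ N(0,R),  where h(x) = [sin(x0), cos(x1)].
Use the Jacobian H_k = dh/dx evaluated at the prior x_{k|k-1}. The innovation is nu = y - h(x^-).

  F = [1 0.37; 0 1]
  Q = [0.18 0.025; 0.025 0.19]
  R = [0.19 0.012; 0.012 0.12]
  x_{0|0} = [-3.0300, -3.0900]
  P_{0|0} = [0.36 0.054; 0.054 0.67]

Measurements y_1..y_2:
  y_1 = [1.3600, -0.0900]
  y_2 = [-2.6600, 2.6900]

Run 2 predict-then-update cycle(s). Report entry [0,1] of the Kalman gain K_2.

step 1: x^-=[-4.1733, -3.0900]  P^-=[0.6717 0.3269; 0.3269 0.8600]  H_jac=[-0.5134 0.0000; 0.0000 0.0516]  S=[0.3670 0.0033; 0.0033 0.1223]  K=[-0.9410 0.1636; -0.4607 0.3753]  nu=[0.5018, 0.9087]  x^+=[-4.4969, -2.9802]  P^+=[0.3445 0.1617; 0.1617 0.7660]
step 2: x^-=[-5.5995, -2.9802]  P^-=[0.7490 0.4702; 0.4702 0.9560]  H_jac=[0.7753 0.0000; 0.0000 0.1607]  S=[0.6402 0.0706; 0.0706 0.1447]  K=[0.8978 0.0843; 0.4780 0.8287]  nu=[-3.2916, 3.6770]  x^+=[-8.2446, -1.5063]  P^+=[0.2213 0.1300; 0.1300 0.6545]

K[0,1] = 0.0843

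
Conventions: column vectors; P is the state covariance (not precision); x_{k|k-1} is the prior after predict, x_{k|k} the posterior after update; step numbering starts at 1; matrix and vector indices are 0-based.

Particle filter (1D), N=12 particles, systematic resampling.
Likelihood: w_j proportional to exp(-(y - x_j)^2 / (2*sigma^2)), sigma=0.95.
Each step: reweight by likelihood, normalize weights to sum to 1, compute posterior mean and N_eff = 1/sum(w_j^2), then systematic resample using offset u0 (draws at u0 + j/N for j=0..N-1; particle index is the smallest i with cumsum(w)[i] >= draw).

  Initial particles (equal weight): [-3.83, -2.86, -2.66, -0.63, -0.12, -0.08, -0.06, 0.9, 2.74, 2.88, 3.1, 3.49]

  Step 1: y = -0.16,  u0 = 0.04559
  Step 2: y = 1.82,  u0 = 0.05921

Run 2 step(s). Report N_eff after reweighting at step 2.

N_eff = 6.1354

step 1: w=[0.0001, 0.0039, 0.0070, 0.1975, 0.2230, 0.2224, 0.2220, 0.1198, 0.0021, 0.0013, 0.0006, 0.0001]  mean=-0.0928  Neff=4.9524  idx=[3, 3, 4, 4, 4, 5, 5, 5, 6, 6, 7, 7]
step 2: w=[0.0151, 0.0151, 0.0521, 0.0521, 0.0521, 0.0568, 0.0568, 0.0568, 0.0592, 0.0592, 0.2624, 0.2624]  mean=0.4138  Neff=6.1354  idx=[2, 4, 5, 7, 8, 10, 10, 10, 10, 11, 11, 11]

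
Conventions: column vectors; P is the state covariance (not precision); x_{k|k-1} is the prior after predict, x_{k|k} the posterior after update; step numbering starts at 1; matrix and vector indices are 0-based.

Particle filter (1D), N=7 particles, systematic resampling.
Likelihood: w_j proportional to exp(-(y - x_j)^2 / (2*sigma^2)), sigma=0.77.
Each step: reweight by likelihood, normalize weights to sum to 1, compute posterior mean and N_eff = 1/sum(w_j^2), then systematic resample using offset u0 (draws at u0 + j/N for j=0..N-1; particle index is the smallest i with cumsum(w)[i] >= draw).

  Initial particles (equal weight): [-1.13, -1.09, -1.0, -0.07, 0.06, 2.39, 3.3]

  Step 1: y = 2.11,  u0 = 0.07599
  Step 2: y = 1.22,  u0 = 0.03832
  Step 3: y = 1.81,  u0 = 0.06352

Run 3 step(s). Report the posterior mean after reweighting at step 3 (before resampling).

step 1: w=[0.0001, 0.0001, 0.0002, 0.0141, 0.0225, 0.7275, 0.2355]  mean=2.5156  Neff=1.7083  idx=[5, 5, 5, 5, 5, 6, 6]
step 2: w=[0.1936, 0.1936, 0.1936, 0.1936, 0.1936, 0.0160, 0.0160]  mean=2.4191  Neff=5.3212  idx=[0, 0, 1, 2, 3, 3, 4]
step 3: w=[0.1429, 0.1429, 0.1429, 0.1429, 0.1429, 0.1429, 0.1429]  mean=2.3900  Neff=7.0000  idx=[0, 1, 2, 3, 4, 5, 6]

post_mean = 2.3900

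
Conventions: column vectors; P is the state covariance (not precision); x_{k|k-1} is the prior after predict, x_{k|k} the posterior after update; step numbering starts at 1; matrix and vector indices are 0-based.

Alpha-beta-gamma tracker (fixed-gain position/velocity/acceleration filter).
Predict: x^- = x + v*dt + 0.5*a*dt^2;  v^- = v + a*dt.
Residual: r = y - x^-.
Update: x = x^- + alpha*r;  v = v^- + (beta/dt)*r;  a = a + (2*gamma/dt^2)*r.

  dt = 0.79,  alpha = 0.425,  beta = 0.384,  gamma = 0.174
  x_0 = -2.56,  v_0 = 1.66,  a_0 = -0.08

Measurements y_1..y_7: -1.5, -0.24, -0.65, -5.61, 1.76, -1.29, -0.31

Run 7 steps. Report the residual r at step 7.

resid = 3.0537

step 1: x_pred=-1.2736  r=-0.2264  x^+=-1.3698  v^+=1.4867  a^+=-0.2063
step 2: x_pred=-0.2596  r=0.0196  x^+=-0.2513  v^+=1.3333  a^+=-0.1953
step 3: x_pred=0.7411  r=-1.3911  x^+=0.1499  v^+=0.5029  a^+=-0.9710
step 4: x_pred=0.2441  r=-5.8541  x^+=-2.2439  v^+=-3.1098  a^+=-4.2353
step 5: x_pred=-6.0222  r=7.7822  x^+=-2.7148  v^+=-2.6729  a^+=0.1041
step 6: x_pred=-4.7939  r=3.5039  x^+=-3.3047  v^+=-0.8875  a^+=2.0579
step 7: x_pred=-3.3637  r=3.0537  x^+=-2.0659  v^+=2.2225  a^+=3.7606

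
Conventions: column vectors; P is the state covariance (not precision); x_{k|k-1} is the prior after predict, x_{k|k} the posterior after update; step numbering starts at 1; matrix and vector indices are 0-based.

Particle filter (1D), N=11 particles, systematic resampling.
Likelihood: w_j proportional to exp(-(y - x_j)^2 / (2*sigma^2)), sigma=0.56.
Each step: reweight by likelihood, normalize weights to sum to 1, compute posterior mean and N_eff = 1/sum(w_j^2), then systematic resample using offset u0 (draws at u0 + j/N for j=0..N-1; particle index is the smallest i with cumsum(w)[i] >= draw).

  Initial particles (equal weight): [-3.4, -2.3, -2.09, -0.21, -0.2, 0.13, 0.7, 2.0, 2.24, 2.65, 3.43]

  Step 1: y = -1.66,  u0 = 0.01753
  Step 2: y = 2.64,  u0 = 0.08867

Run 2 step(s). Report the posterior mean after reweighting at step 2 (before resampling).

post_mean = -2.0967

step 1: w=[0.0059, 0.3862, 0.5525, 0.0260, 0.0248, 0.0045, 0.0001, 0.0000, 0.0000, 0.0000, 0.0000]  mean=-2.0729  Neff=2.1941  idx=[1, 1, 1, 1, 1, 2, 2, 2, 2, 2, 2]
step 2: w=[0.0063, 0.0063, 0.0063, 0.0063, 0.0063, 0.1614, 0.1614, 0.1614, 0.1614, 0.1614, 0.1614]  mean=-2.0967  Neff=6.3907  idx=[5, 5, 6, 7, 7, 8, 8, 9, 9, 10, 10]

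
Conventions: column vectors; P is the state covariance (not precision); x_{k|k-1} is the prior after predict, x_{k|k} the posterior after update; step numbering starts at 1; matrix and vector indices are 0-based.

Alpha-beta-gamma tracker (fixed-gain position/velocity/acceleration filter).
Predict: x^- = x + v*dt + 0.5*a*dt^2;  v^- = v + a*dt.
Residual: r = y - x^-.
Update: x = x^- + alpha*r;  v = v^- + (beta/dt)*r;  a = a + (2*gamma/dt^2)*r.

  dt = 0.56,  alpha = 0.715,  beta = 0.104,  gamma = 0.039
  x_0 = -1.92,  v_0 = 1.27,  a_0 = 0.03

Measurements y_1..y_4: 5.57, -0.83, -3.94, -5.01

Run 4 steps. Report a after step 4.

step 1: x_pred=-1.2041  r=6.7741  x^+=3.6394  v^+=2.5448  a^+=1.7149
step 2: x_pred=5.3334  r=-6.1634  x^+=0.9266  v^+=2.3606  a^+=0.1819
step 3: x_pred=2.2770  r=-6.2170  x^+=-2.1682  v^+=1.3078  a^+=-1.3644
step 4: x_pred=-1.6497  r=-3.3603  x^+=-4.0523  v^+=-0.0803  a^+=-2.2002

a_post = -2.2002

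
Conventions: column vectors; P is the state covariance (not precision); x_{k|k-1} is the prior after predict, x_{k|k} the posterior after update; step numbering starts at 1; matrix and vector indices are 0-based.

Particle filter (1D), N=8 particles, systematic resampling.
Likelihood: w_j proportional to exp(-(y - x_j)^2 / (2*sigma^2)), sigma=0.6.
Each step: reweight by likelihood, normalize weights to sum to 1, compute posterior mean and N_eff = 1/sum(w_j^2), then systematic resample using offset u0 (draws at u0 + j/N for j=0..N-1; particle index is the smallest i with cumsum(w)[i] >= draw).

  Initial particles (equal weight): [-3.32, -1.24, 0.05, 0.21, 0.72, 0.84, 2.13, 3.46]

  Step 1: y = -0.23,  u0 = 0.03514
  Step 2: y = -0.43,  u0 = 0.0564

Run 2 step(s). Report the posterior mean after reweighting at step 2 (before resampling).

post_mean = 0.0184

step 1: w=[0.0000, 0.1013, 0.3747, 0.3193, 0.1193, 0.0852, 0.0002, 0.0000]  mean=0.1180  Neff=3.6481  idx=[1, 2, 2, 2, 3, 3, 3, 4]
step 2: w=[0.0906, 0.1636, 0.1636, 0.1636, 0.1276, 0.1276, 0.1276, 0.0359]  mean=0.0184  Neff=7.2142  idx=[0, 1, 2, 3, 3, 4, 5, 6]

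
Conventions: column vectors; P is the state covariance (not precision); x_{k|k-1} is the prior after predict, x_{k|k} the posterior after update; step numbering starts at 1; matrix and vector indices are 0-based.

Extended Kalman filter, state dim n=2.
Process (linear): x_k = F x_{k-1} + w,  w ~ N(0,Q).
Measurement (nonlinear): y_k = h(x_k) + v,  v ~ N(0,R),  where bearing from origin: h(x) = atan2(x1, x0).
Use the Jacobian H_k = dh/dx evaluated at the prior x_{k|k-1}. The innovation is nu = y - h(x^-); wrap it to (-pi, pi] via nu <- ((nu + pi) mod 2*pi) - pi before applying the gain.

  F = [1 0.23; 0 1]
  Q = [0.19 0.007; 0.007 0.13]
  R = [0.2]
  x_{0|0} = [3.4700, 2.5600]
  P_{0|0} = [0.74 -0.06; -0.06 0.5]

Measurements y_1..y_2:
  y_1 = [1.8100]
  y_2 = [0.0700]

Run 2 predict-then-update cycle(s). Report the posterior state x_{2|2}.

step 1: x^-=[4.0588, 2.5600]  P^-=[0.9288 0.0620; 0.0620 0.6300]  H_jac=[-0.1112 0.1763]  S=[0.2286]  K=[-0.4039; 0.4556]  nu=[1.2473]  x^+=[3.5551, 3.1282]  P^+=[0.8916 0.1041; 0.1041 0.5826]
step 2: x^-=[4.2745, 3.1282]  P^-=[1.1602 0.2451; 0.2451 0.7126]  H_jac=[-0.1115 0.1523]  S=[0.2226]  K=[-0.4133; 0.3649]  nu=[-0.5618]  x^+=[4.5067, 2.9232]  P^+=[1.1222 0.2786; 0.2786 0.6829]

x_post = [4.5067, 2.9232]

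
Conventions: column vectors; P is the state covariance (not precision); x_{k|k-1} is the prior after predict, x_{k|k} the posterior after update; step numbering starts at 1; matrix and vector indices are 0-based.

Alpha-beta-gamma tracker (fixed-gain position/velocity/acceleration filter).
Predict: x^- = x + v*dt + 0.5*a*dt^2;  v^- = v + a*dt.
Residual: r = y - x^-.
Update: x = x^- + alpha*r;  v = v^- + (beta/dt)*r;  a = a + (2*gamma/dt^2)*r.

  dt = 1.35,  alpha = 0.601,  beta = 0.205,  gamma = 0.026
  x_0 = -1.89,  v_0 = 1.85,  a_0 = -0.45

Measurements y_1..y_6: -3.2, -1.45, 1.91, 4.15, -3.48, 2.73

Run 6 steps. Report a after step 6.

a_post = -0.2889

step 1: x_pred=0.1974  r=-3.3974  x^+=-1.8444  v^+=0.7266  a^+=-0.5469
step 2: x_pred=-1.3619  r=-0.0881  x^+=-1.4149  v^+=-0.0251  a^+=-0.5494
step 3: x_pred=-1.9495  r=3.8595  x^+=0.3701  v^+=-0.1808  a^+=-0.4393
step 4: x_pred=-0.2744  r=4.4244  x^+=2.3847  v^+=-0.1021  a^+=-0.3131
step 5: x_pred=1.9616  r=-5.4416  x^+=-1.3088  v^+=-1.3511  a^+=-0.4684
step 6: x_pred=-3.5595  r=6.2895  x^+=0.2205  v^+=-1.0283  a^+=-0.2889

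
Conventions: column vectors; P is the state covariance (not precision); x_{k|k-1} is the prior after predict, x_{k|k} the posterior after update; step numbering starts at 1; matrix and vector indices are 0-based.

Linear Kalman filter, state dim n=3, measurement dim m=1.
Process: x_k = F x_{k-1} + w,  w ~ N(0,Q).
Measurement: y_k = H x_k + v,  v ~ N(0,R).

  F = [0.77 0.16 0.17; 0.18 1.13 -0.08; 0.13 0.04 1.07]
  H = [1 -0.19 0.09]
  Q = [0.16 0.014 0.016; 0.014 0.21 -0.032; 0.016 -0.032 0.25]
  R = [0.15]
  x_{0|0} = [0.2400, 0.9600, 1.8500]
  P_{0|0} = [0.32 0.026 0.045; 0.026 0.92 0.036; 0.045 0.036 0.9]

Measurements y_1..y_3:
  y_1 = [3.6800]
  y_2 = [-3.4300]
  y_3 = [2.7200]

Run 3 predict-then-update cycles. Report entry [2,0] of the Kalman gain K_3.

K[2,0] = 0.8668

step 1: x^-=[0.6529, 0.9800, 2.0491]  P^-=[0.4194 0.2409 0.2634; 0.2409 1.4036 -0.0044; 0.2634 -0.0044 1.3032]  S=[0.5867]  K=[0.6773; -0.0447; 0.6504]  nu=[3.0289]  x^+=[2.7044, 0.8447, 4.0189]  P^+=[0.1503 0.2586 0.0050; 0.2586 1.4025 0.0127; 0.0050 0.0127 1.0550]
step 2: x^-=[2.9008, 1.1198, 4.6856]  P^-=[0.3812 0.5087 0.2518; 0.5087 2.1152 0.0007; 0.2518 0.0007 1.4678]  S=[0.4715]  K=[0.6516; 0.2266; 0.8139]  nu=[-6.5397]  x^+=[-1.3608, -0.3618, -0.6372]  P^+=[0.1810 0.4390 0.0017; 0.4390 2.0910 -0.0863; 0.0017 -0.0863 1.1555]
step 3: x^-=[-1.2141, -0.6029, -0.8731]  P^-=[0.4582 0.7806 0.2664; 0.7806 3.0874 -0.0682; 0.2664 -0.0682 1.5770]  S=[0.4861]  K=[0.6868; 0.3864; 0.8668]  nu=[3.8981]  x^+=[1.4632, 0.9033, 2.5056]  P^+=[0.2289 0.6516 -0.0229; 0.6516 3.0149 -0.2310; -0.0229 -0.2310 1.2118]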